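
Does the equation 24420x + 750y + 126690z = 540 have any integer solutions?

gcd(24420, 750):
  24420 = 32×750 + 420
  750 = 1×420 + 330
  420 = 1×330 + 90
  330 = 3×90 + 60
  90 = 1×60 + 30
  60 = 2×30
so gcd(24420, 750) = 30.
gcd(30, 126690) = 30.
30 divides 540, so integer solutions exist.

yes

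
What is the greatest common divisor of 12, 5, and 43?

1

gcd(12, 5) = 1.
gcd(1, 43) = 1.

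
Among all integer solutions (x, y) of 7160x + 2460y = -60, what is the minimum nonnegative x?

gcd(7160, 2460):
  7160 = 2·2460 + 2240
  2460 = 1·2240 + 220
  2240 = 10·220 + 40
  220 = 5·40 + 20
  40 = 2·20
so gcd(7160, 2460) = 20.
20 divides -60, so solutions exist.
Back-substitute for Bézout coefficients:
  20 = 220 - 5·40
  ... = 7160·(-56) + 2460·(163)
Scale by -60/20 = -3: (x₀, y₀) = (168, -489).
General solution: x = 168 + 123t, y = -489 - 358t for integer t.
x ≥ 0: smallest is 168 mod 123 = 45 (at t = -1), with y = -131.

45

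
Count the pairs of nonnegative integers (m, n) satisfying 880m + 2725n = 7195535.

gcd(2725, 880) = 5.
By Bézout, 880*(96) + 2725*(-31) = 5.
One solution: (42, 2627).
General: m = 42 + 545t, n = 2627 - 176t.
m ≥ 0 ⇒ t ≥ 0; n ≥ 0 ⇒ t ≤ 14. So t ∈ [0, 14]: 15 solutions.

15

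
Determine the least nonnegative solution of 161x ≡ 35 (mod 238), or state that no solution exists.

15

gcd(238, 161):
  238 = 1*161 + 77
  161 = 2*77 + 7
  77 = 11*7
so gcd(238, 161) = 7.
7 divides 35, so solutions exist.
Back-substitute for Bézout coefficients:
  7 = 161 - 2*77
  ... = 161*(3) + 238*(-2)
So 161*(3) ≡ 7 (mod 238); multiply by 5: x ≡ 15 (mod 34).
Smallest nonnegative: x = 15 mod 34 = 15.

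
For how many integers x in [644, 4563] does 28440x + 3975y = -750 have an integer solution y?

15

gcd(28440, 3975) = 15  (28440 = 7×3975 + 615, 3975 = 6×615 + 285, 615 = 2×285 + 45, 285 = 6×45 + 15, 45 = 3×15).
Back-substituting, 28440×(-84) + 3975×(601) = 15.
Scale by -50: particular solution (4200, -30050); reduce x mod 265: (225, -1610).
General solution: x = 225 + 265t, y = -1610 - 1896t for integer t.
644 ≤ 225 + 265t ≤ 4563 gives t ∈ [2, 16], which is 15 values.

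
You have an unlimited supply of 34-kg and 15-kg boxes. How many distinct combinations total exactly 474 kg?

Need nonnegative integers with 34j + 15k = 474.
gcd(34, 15) = 1, and 34·(4) + 15·(-9) = 1.
So (j₀, k₀) = (1896, -4266); general j = 1896 + 15t, k = -4266 - 34t.
j ≥ 0 ⇒ t ≥ -126; k ≥ 0 ⇒ t ≤ -126. That's 1 value of t.

1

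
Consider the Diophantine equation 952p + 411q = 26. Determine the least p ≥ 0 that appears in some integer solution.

gcd(952, 411) = 1  (952 = 2·411 + 130, 411 = 3·130 + 21, 130 = 6·21 + 4, 21 = 5·4 + 1, 4 = 4·1).
1 divides 26, so solutions exist.
Back-substituting, 952·(-98) + 411·(227) = 1.
Scale by 26/1 = 26: (p₀, q₀) = (-2548, 5902).
General solution: p = -2548 + 411t, q = 5902 - 952t for integer t.
p ≥ 0: smallest is -2548 mod 411 = 329 (at t = 7), with q = -762.

329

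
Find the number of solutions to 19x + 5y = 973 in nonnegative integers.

10

gcd(19, 5) = 1  (19 = 3×5 + 4, 5 = 1×4 + 1, 4 = 4×1).
Back-substituting, 19×(-1) + 5×(4) = 1.
Scale by 973: one solution is (-973, 3892). Reduce x mod 5: (2, 187).
General: x = 2 + 5t, y = 187 - 19t.
x ≥ 0 ⇒ t ≥ 0; y ≥ 0 ⇒ t ≤ 9. So t ∈ [0, 9]: 10 solutions.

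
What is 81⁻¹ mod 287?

gcd(287, 81) = 1.
By Bézout, 81×(-124) + 287×(35) = 1.
So 81×-124 ≡ 1 (mod 287), and -124 mod 287 = 163.

163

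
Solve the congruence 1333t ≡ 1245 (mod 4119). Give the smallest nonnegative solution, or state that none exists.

gcd(4119, 1333):
  4119 = 3×1333 + 120
  1333 = 11×120 + 13
  120 = 9×13 + 3
  13 = 4×3 + 1
  3 = 3×1
so gcd(4119, 1333) = 1.
1 divides 1245, so solutions exist.
Back-substitute for Bézout coefficients:
  1 = 13 - 4×3
  ... = 1333×(1270) + 4119×(-411)
So 1333×(1270) ≡ 1 (mod 4119); multiply by 1245: t ≡ 1581150 (mod 4119).
Smallest nonnegative: t = 1581150 mod 4119 = 3573.

3573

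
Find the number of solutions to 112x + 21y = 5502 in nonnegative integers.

17

gcd(112, 21) = 7  (112 = 5×21 + 7, 21 = 3×7).
Back-substituting, 112×(1) + 21×(-5) = 7.
Scale by 786: one solution is (786, -3930). Reduce x mod 3: (0, 262).
General: x = 0 + 3t, y = 262 - 16t.
x ≥ 0 ⇒ t ≥ 0; y ≥ 0 ⇒ t ≤ 16. So t ∈ [0, 16]: 17 solutions.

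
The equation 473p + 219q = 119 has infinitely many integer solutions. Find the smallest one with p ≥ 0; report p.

gcd(473, 219) = 1  (473 = 2*219 + 35, 219 = 6*35 + 9, 35 = 3*9 + 8, 9 = 1*8 + 1, 8 = 8*1).
1 divides 119, so solutions exist.
Back-substituting, 473*(-25) + 219*(54) = 1.
Scale by 119/1 = 119: (p₀, q₀) = (-2975, 6426).
General solution: p = -2975 + 219t, q = 6426 - 473t for integer t.
p ≥ 0: smallest is -2975 mod 219 = 91 (at t = 14), with q = -196.

91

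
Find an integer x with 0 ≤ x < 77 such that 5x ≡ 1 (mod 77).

gcd(77, 5):
  77 = 15·5 + 2
  5 = 2·2 + 1
  2 = 2·1
so gcd(77, 5) = 1.
Back-substitute for Bézout coefficients:
  1 = 5 - 2·2
  ... = 5·(31) + 77·(-2)
So 5·31 ≡ 1 (mod 77), and 31 mod 77 = 31.

31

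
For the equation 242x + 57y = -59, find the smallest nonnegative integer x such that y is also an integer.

8

gcd(242, 57):
  242 = 4×57 + 14
  57 = 4×14 + 1
  14 = 14×1
so gcd(242, 57) = 1.
1 divides -59, so solutions exist.
Back-substitute for Bézout coefficients:
  1 = 57 - 4×14
  ... = 242×(-4) + 57×(17)
Scale by -59/1 = -59: (x₀, y₀) = (236, -1003).
General solution: x = 236 + 57t, y = -1003 - 242t for integer t.
x ≥ 0: smallest is 236 mod 57 = 8 (at t = -4), with y = -35.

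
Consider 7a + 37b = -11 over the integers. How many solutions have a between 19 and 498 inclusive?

13

gcd(37, 7) = 1  (37 = 5*7 + 2, 7 = 3*2 + 1, 2 = 2*1).
Back-substituting, 7*(16) + 37*(-3) = 1.
Scale by -11: particular solution (-176, 33); reduce a mod 37: (9, -2).
General solution: a = 9 + 37t, b = -2 - 7t for integer t.
19 ≤ 9 + 37t ≤ 498 gives t ∈ [1, 13], which is 13 values.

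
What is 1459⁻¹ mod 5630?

gcd(5630, 1459):
  5630 = 3*1459 + 1253
  1459 = 1*1253 + 206
  1253 = 6*206 + 17
  206 = 12*17 + 2
  17 = 8*2 + 1
  2 = 2*1
so gcd(5630, 1459) = 1.
Back-substitute for Bézout coefficients:
  1 = 17 - 8*2
  ... = 1459*(-2651) + 5630*(687)
So 1459*-2651 ≡ 1 (mod 5630), and -2651 mod 5630 = 2979.

2979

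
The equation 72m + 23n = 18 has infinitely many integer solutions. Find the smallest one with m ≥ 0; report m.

gcd(72, 23):
  72 = 3×23 + 3
  23 = 7×3 + 2
  3 = 1×2 + 1
  2 = 2×1
so gcd(72, 23) = 1.
1 divides 18, so solutions exist.
Back-substitute for Bézout coefficients:
  1 = 3 - 1×2
  ... = 72×(8) + 23×(-25)
Scale by 18/1 = 18: (m₀, n₀) = (144, -450).
General solution: m = 144 + 23t, n = -450 - 72t for integer t.
m ≥ 0: smallest is 144 mod 23 = 6 (at t = -6), with n = -18.

6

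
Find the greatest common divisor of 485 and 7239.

1

gcd(7239, 485):
  7239 = 14*485 + 449
  485 = 1*449 + 36
  449 = 12*36 + 17
  36 = 2*17 + 2
  17 = 8*2 + 1
  2 = 2*1
so gcd(7239, 485) = 1.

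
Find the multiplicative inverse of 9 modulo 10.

9

gcd(10, 9):
  10 = 1×9 + 1
  9 = 9×1
so gcd(10, 9) = 1.
Back-substitute for Bézout coefficients:
  1 = 10 - 1×9
  ... = 9×(-1) + 10×(1)
So 9×-1 ≡ 1 (mod 10), and -1 mod 10 = 9.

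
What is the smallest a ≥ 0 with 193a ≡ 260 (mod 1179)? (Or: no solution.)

gcd(1179, 193) = 1.
1 divides 260, so solutions exist.
By Bézout, 193*(-281) + 1179*(46) = 1.
So 193*(-281) ≡ 1 (mod 1179); multiply by 260: a ≡ -73060 (mod 1179).
Smallest nonnegative: a = -73060 mod 1179 = 38.

38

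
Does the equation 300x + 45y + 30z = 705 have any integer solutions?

yes

gcd(300, 45):
  300 = 6*45 + 30
  45 = 1*30 + 15
  30 = 2*15
so gcd(300, 45) = 15.
gcd(15, 30) = 15.
15 divides 705, so integer solutions exist.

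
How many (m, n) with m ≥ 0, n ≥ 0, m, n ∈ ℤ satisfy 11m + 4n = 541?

12

gcd(11, 4) = 1  (11 = 2×4 + 3, 4 = 1×3 + 1, 3 = 3×1).
Back-substituting, 11×(-1) + 4×(3) = 1.
Scale by 541: one solution is (-541, 1623). Reduce m mod 4: (3, 127).
General: m = 3 + 4t, n = 127 - 11t.
m ≥ 0 ⇒ t ≥ 0; n ≥ 0 ⇒ t ≤ 11. So t ∈ [0, 11]: 12 solutions.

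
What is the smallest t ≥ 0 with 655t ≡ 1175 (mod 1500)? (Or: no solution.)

185

gcd(1500, 655):
  1500 = 2×655 + 190
  655 = 3×190 + 85
  190 = 2×85 + 20
  85 = 4×20 + 5
  20 = 4×5
so gcd(1500, 655) = 5.
5 divides 1175, so solutions exist.
Back-substitute for Bézout coefficients:
  5 = 85 - 4×20
  ... = 655×(71) + 1500×(-31)
So 655×(71) ≡ 5 (mod 1500); multiply by 235: t ≡ 16685 (mod 300).
Smallest nonnegative: t = 16685 mod 300 = 185.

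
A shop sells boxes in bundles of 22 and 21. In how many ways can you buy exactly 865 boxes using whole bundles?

Need nonnegative integers with 22j + 21k = 865.
gcd(22, 21) = 1, and 22·(1) + 21·(-1) = 1.
So (j₀, k₀) = (865, -865); general j = 865 + 21t, k = -865 - 22t.
j ≥ 0 ⇒ t ≥ -41; k ≥ 0 ⇒ t ≤ -40. That's 2 values of t.

2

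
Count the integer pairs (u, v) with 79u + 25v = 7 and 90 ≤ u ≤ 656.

22

gcd(79, 25):
  79 = 3·25 + 4
  25 = 6·4 + 1
  4 = 4·1
so gcd(79, 25) = 1.
Back-substitute for Bézout coefficients:
  1 = 25 - 6·4
  ... = 79·(-6) + 25·(19)
Scale by 7: particular solution (-42, 133); reduce u mod 25: (8, -25).
General solution: u = 8 + 25t, v = -25 - 79t for integer t.
90 ≤ 8 + 25t ≤ 656 gives t ∈ [4, 25], which is 22 values.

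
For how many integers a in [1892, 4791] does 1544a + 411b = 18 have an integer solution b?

7

gcd(1544, 411) = 1.
By Bézout, 1544×(-37) + 411×(139) = 1.
Particular solution: (156, -586).
General solution: a = 156 + 411t, b = -586 - 1544t for integer t.
1892 ≤ 156 + 411t ≤ 4791 gives t ∈ [5, 11], which is 7 values.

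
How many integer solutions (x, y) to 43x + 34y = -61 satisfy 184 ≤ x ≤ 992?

24

gcd(43, 34):
  43 = 1×34 + 9
  34 = 3×9 + 7
  9 = 1×7 + 2
  7 = 3×2 + 1
  2 = 2×1
so gcd(43, 34) = 1.
Back-substitute for Bézout coefficients:
  1 = 7 - 3×2
  ... = 43×(-15) + 34×(19)
Scale by -61: particular solution (915, -1159); reduce x mod 34: (31, -41).
General solution: x = 31 + 34t, y = -41 - 43t for integer t.
184 ≤ 31 + 34t ≤ 992 gives t ∈ [5, 28], which is 24 values.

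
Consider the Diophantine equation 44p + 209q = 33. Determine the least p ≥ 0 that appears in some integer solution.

15

gcd(209, 44) = 11.
11 divides 33, so solutions exist.
By Bézout, 44·(5) + 209·(-1) = 11.
Scale by 33/11 = 3: (p₀, q₀) = (15, -3).
General solution: p = 15 + 19t, q = -3 - 4t for integer t.
p ≥ 0: smallest is 15 mod 19 = 15 (at t = 0), with q = -3.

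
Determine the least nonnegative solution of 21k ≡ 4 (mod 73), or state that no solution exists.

gcd(73, 21) = 1  (73 = 3*21 + 10, 21 = 2*10 + 1, 10 = 10*1).
1 divides 4, so solutions exist.
Back-substituting, 21*(7) + 73*(-2) = 1.
So 21*(7) ≡ 1 (mod 73); multiply by 4: k ≡ 28 (mod 73).
Smallest nonnegative: k = 28 mod 73 = 28.

28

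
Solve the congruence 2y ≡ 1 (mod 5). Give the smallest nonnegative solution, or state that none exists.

3

gcd(5, 2) = 1  (5 = 2×2 + 1, 2 = 2×1).
1 divides 1, so solutions exist.
Back-substituting, 2×(-2) + 5×(1) = 1.
So 2×(-2) ≡ 1 (mod 5); multiply by 1: y ≡ -2 (mod 5).
Smallest nonnegative: y = -2 mod 5 = 3.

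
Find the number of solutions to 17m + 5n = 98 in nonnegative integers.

1

gcd(17, 5) = 1.
By Bézout, 17×(-2) + 5×(7) = 1.
One solution: (4, 6).
General: m = 4 + 5t, n = 6 - 17t.
m ≥ 0 ⇒ t ≥ 0; n ≥ 0 ⇒ t ≤ 0. So t ∈ [0, 0]: 1 solution.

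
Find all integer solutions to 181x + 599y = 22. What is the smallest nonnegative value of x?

63

gcd(599, 181):
  599 = 3*181 + 56
  181 = 3*56 + 13
  56 = 4*13 + 4
  13 = 3*4 + 1
  4 = 4*1
so gcd(599, 181) = 1.
1 divides 22, so solutions exist.
Back-substitute for Bézout coefficients:
  1 = 13 - 3*4
  ... = 181*(139) + 599*(-42)
Scale by 22/1 = 22: (x₀, y₀) = (3058, -924).
General solution: x = 3058 + 599t, y = -924 - 181t for integer t.
x ≥ 0: smallest is 3058 mod 599 = 63 (at t = -5), with y = -19.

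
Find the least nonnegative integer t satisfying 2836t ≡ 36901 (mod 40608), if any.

no solution

gcd(40608, 2836) = 4.
4 does not divide 36901, so the congruence has no solution.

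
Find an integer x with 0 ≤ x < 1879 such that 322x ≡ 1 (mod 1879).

461

gcd(1879, 322):
  1879 = 5×322 + 269
  322 = 1×269 + 53
  269 = 5×53 + 4
  53 = 13×4 + 1
  4 = 4×1
so gcd(1879, 322) = 1.
Back-substitute for Bézout coefficients:
  1 = 53 - 13×4
  ... = 322×(461) + 1879×(-79)
So 322×461 ≡ 1 (mod 1879), and 461 mod 1879 = 461.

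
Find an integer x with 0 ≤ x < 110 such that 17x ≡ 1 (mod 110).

gcd(110, 17) = 1  (110 = 6×17 + 8, 17 = 2×8 + 1, 8 = 8×1).
Back-substituting, 17×(13) + 110×(-2) = 1.
So 17×13 ≡ 1 (mod 110), and 13 mod 110 = 13.

13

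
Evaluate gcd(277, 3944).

gcd(3944, 277) = 1  (3944 = 14·277 + 66, 277 = 4·66 + 13, 66 = 5·13 + 1, 13 = 13·1).

1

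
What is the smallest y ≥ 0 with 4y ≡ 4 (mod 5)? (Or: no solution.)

1

gcd(5, 4):
  5 = 1×4 + 1
  4 = 4×1
so gcd(5, 4) = 1.
1 divides 4, so solutions exist.
Back-substitute for Bézout coefficients:
  1 = 5 - 1×4
  ... = 4×(-1) + 5×(1)
So 4×(-1) ≡ 1 (mod 5); multiply by 4: y ≡ -4 (mod 5).
Smallest nonnegative: y = -4 mod 5 = 1.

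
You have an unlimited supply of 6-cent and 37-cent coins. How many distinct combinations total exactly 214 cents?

1

Need nonnegative integers with 6j + 37k = 214.
gcd(6, 37) = 1, and 6·(-6) + 37·(1) = 1.
So (j₀, k₀) = (-1284, 214); general j = -1284 + 37t, k = 214 - 6t.
j ≥ 0 ⇒ t ≥ 35; k ≥ 0 ⇒ t ≤ 35. That's 1 value of t.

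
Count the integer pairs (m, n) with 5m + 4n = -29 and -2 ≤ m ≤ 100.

gcd(5, 4) = 1.
By Bézout, 5×(1) + 4×(-1) = 1.
Particular solution: (3, -11).
General solution: m = 3 + 4t, n = -11 - 5t for integer t.
-2 ≤ 3 + 4t ≤ 100 gives t ∈ [-1, 24], which is 26 values.

26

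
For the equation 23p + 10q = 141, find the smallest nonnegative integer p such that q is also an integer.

7

gcd(23, 10) = 1.
1 divides 141, so solutions exist.
By Bézout, 23×(-3) + 10×(7) = 1.
Scale by 141/1 = 141: (p₀, q₀) = (-423, 987).
General solution: p = -423 + 10t, q = 987 - 23t for integer t.
p ≥ 0: smallest is -423 mod 10 = 7 (at t = 43), with q = -2.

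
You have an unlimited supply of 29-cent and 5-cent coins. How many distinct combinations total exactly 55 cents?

1

Need nonnegative integers with 29j + 5k = 55.
gcd(29, 5) = 1, and 29·(-1) + 5·(6) = 1.
So (j₀, k₀) = (-55, 330); general j = -55 + 5t, k = 330 - 29t.
j ≥ 0 ⇒ t ≥ 11; k ≥ 0 ⇒ t ≤ 11. That's 1 value of t.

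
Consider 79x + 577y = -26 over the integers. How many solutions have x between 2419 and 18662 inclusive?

28

gcd(577, 79) = 1  (577 = 7·79 + 24, 79 = 3·24 + 7, 24 = 3·7 + 3, 7 = 2·3 + 1, 3 = 3·1).
Back-substituting, 79·(168) + 577·(-23) = 1.
Scale by -26: particular solution (-4368, 598); reduce x mod 577: (248, -34).
General solution: x = 248 + 577t, y = -34 - 79t for integer t.
2419 ≤ 248 + 577t ≤ 18662 gives t ∈ [4, 31], which is 28 values.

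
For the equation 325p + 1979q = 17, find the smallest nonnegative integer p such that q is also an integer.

1839

gcd(1979, 325) = 1.
1 divides 17, so solutions exist.
By Bézout, 325*(341) + 1979*(-56) = 1.
Scale by 17/1 = 17: (p₀, q₀) = (5797, -952).
General solution: p = 5797 + 1979t, q = -952 - 325t for integer t.
p ≥ 0: smallest is 5797 mod 1979 = 1839 (at t = -2), with q = -302.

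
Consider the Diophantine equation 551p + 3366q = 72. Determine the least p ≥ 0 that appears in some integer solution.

gcd(3366, 551):
  3366 = 6×551 + 60
  551 = 9×60 + 11
  60 = 5×11 + 5
  11 = 2×5 + 1
  5 = 5×1
so gcd(3366, 551) = 1.
1 divides 72, so solutions exist.
Back-substitute for Bézout coefficients:
  1 = 11 - 2×5
  ... = 551×(617) + 3366×(-101)
Scale by 72/1 = 72: (p₀, q₀) = (44424, -7272).
General solution: p = 44424 + 3366t, q = -7272 - 551t for integer t.
p ≥ 0: smallest is 44424 mod 3366 = 666 (at t = -13), with q = -109.

666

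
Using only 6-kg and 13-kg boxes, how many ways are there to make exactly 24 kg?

Need nonnegative integers with 6j + 13k = 24.
gcd(6, 13) = 1, and 6·(-2) + 13·(1) = 1.
So (j₀, k₀) = (-48, 24); general j = -48 + 13t, k = 24 - 6t.
j ≥ 0 ⇒ t ≥ 4; k ≥ 0 ⇒ t ≤ 4. That's 1 value of t.

1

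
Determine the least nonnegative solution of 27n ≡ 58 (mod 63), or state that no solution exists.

no solution

gcd(63, 27) = 9.
9 does not divide 58, so the congruence has no solution.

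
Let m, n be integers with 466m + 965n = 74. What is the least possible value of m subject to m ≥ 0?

54

gcd(965, 466):
  965 = 2·466 + 33
  466 = 14·33 + 4
  33 = 8·4 + 1
  4 = 4·1
so gcd(965, 466) = 1.
1 divides 74, so solutions exist.
Back-substitute for Bézout coefficients:
  1 = 33 - 8·4
  ... = 466·(-234) + 965·(113)
Scale by 74/1 = 74: (m₀, n₀) = (-17316, 8362).
General solution: m = -17316 + 965t, n = 8362 - 466t for integer t.
m ≥ 0: smallest is -17316 mod 965 = 54 (at t = 18), with n = -26.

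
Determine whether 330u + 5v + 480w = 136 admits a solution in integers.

gcd(330, 5) = 5.
gcd(5, 480) = 5.
5 does not divide 136 (remainder 1), so no integer solutions.

no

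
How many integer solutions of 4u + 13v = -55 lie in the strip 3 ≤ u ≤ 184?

gcd(13, 4) = 1.
By Bézout, 4×(-3) + 13×(1) = 1.
Particular solution: (9, -7).
General solution: u = 9 + 13t, v = -7 - 4t for integer t.
3 ≤ 9 + 13t ≤ 184 gives t ∈ [0, 13], which is 14 values.

14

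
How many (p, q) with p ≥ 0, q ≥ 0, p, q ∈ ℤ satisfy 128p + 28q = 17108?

gcd(128, 28) = 4  (128 = 4×28 + 16, 28 = 1×16 + 12, 16 = 1×12 + 4, 12 = 3×4).
Back-substituting, 128×(2) + 28×(-9) = 4.
Scale by 4277: one solution is (8554, -38493). Reduce p mod 7: (0, 611).
General: p = 0 + 7t, q = 611 - 32t.
p ≥ 0 ⇒ t ≥ 0; q ≥ 0 ⇒ t ≤ 19. So t ∈ [0, 19]: 20 solutions.

20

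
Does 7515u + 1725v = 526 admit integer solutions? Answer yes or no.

gcd(7515, 1725) = 15  (7515 = 4*1725 + 615, 1725 = 2*615 + 495, 615 = 1*495 + 120, 495 = 4*120 + 15, 120 = 8*15).
15 does not divide 526 (remainder 1), so no integer solutions.

no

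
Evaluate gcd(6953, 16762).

gcd(16762, 6953):
  16762 = 2·6953 + 2856
  6953 = 2·2856 + 1241
  2856 = 2·1241 + 374
  1241 = 3·374 + 119
  374 = 3·119 + 17
  119 = 7·17
so gcd(16762, 6953) = 17.

17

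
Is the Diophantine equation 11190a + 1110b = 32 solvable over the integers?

no

gcd(11190, 1110):
  11190 = 10*1110 + 90
  1110 = 12*90 + 30
  90 = 3*30
so gcd(11190, 1110) = 30.
30 does not divide 32 (remainder 2), so no integer solutions.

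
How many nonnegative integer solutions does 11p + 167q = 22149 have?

12

gcd(167, 11) = 1.
By Bézout, 11·(76) + 167·(-5) = 1.
One solution: (131, 124).
General: p = 131 + 167t, q = 124 - 11t.
p ≥ 0 ⇒ t ≥ 0; q ≥ 0 ⇒ t ≤ 11. So t ∈ [0, 11]: 12 solutions.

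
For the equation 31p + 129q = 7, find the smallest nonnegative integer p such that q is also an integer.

gcd(129, 31) = 1  (129 = 4·31 + 5, 31 = 6·5 + 1, 5 = 5·1).
1 divides 7, so solutions exist.
Back-substituting, 31·(25) + 129·(-6) = 1.
Scale by 7/1 = 7: (p₀, q₀) = (175, -42).
General solution: p = 175 + 129t, q = -42 - 31t for integer t.
p ≥ 0: smallest is 175 mod 129 = 46 (at t = -1), with q = -11.

46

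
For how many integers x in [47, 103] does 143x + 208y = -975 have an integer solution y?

gcd(208, 143) = 13  (208 = 1×143 + 65, 143 = 2×65 + 13, 65 = 5×13).
Back-substituting, 143×(3) + 208×(-2) = 13.
Scale by -75: particular solution (-225, 150); reduce x mod 16: (15, -15).
General solution: x = 15 + 16t, y = -15 - 11t for integer t.
47 ≤ 15 + 16t ≤ 103 gives t ∈ [2, 5], which is 4 values.

4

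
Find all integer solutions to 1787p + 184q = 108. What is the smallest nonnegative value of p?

gcd(1787, 184):
  1787 = 9*184 + 131
  184 = 1*131 + 53
  131 = 2*53 + 25
  53 = 2*25 + 3
  25 = 8*3 + 1
  3 = 3*1
so gcd(1787, 184) = 1.
1 divides 108, so solutions exist.
Back-substitute for Bézout coefficients:
  1 = 25 - 8*3
  ... = 1787*(59) + 184*(-573)
Scale by 108/1 = 108: (p₀, q₀) = (6372, -61884).
General solution: p = 6372 + 184t, q = -61884 - 1787t for integer t.
p ≥ 0: smallest is 6372 mod 184 = 116 (at t = -34), with q = -1126.

116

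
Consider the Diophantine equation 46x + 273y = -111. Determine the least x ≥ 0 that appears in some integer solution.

gcd(273, 46):
  273 = 5*46 + 43
  46 = 1*43 + 3
  43 = 14*3 + 1
  3 = 3*1
so gcd(273, 46) = 1.
1 divides -111, so solutions exist.
Back-substitute for Bézout coefficients:
  1 = 43 - 14*3
  ... = 46*(-89) + 273*(15)
Scale by -111/1 = -111: (x₀, y₀) = (9879, -1665).
General solution: x = 9879 + 273t, y = -1665 - 46t for integer t.
x ≥ 0: smallest is 9879 mod 273 = 51 (at t = -36), with y = -9.

51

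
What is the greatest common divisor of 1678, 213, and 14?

1

gcd(1678, 213) = 1  (1678 = 7×213 + 187, 213 = 1×187 + 26, 187 = 7×26 + 5, 26 = 5×5 + 1, 5 = 5×1).
gcd(1, 14) = 1.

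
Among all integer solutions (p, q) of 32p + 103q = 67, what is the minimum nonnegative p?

89

gcd(103, 32) = 1.
1 divides 67, so solutions exist.
By Bézout, 32·(29) + 103·(-9) = 1.
Scale by 67/1 = 67: (p₀, q₀) = (1943, -603).
General solution: p = 1943 + 103t, q = -603 - 32t for integer t.
p ≥ 0: smallest is 1943 mod 103 = 89 (at t = -18), with q = -27.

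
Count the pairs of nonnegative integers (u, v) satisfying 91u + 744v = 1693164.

gcd(744, 91) = 1  (744 = 8*91 + 16, 91 = 5*16 + 11, 16 = 1*11 + 5, 11 = 2*5 + 1, 5 = 5*1).
Back-substituting, 91*(139) + 744*(-17) = 1.
Scale by 1693164: one solution is (235349796, -28783788). Reduce u mod 744: (276, 2242).
General: u = 276 + 744t, v = 2242 - 91t.
u ≥ 0 ⇒ t ≥ 0; v ≥ 0 ⇒ t ≤ 24. So t ∈ [0, 24]: 25 solutions.

25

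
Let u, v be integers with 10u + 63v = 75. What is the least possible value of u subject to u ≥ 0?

gcd(63, 10) = 1  (63 = 6·10 + 3, 10 = 3·3 + 1, 3 = 3·1).
1 divides 75, so solutions exist.
Back-substituting, 10·(19) + 63·(-3) = 1.
Scale by 75/1 = 75: (u₀, v₀) = (1425, -225).
General solution: u = 1425 + 63t, v = -225 - 10t for integer t.
u ≥ 0: smallest is 1425 mod 63 = 39 (at t = -22), with v = -5.

39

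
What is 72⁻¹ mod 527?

gcd(527, 72) = 1  (527 = 7*72 + 23, 72 = 3*23 + 3, 23 = 7*3 + 2, 3 = 1*2 + 1, 2 = 2*1).
Back-substituting, 72*(183) + 527*(-25) = 1.
So 72*183 ≡ 1 (mod 527), and 183 mod 527 = 183.

183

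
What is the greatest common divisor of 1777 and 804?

gcd(1777, 804):
  1777 = 2×804 + 169
  804 = 4×169 + 128
  169 = 1×128 + 41
  128 = 3×41 + 5
  41 = 8×5 + 1
  5 = 5×1
so gcd(1777, 804) = 1.

1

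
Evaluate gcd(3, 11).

1

gcd(11, 3) = 1  (11 = 3*3 + 2, 3 = 1*2 + 1, 2 = 2*1).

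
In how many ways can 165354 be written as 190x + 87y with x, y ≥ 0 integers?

10

gcd(190, 87) = 1  (190 = 2·87 + 16, 87 = 5·16 + 7, 16 = 2·7 + 2, 7 = 3·2 + 1, 2 = 2·1).
Back-substituting, 190·(-38) + 87·(83) = 1.
Scale by 165354: one solution is (-6283452, 13724382). Reduce x mod 87: (36, 1822).
General: x = 36 + 87t, y = 1822 - 190t.
x ≥ 0 ⇒ t ≥ 0; y ≥ 0 ⇒ t ≤ 9. So t ∈ [0, 9]: 10 solutions.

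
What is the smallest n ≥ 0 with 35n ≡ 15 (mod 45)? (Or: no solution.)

3

gcd(45, 35) = 5  (45 = 1×35 + 10, 35 = 3×10 + 5, 10 = 2×5).
5 divides 15, so solutions exist.
Back-substituting, 35×(4) + 45×(-3) = 5.
So 35×(4) ≡ 5 (mod 45); multiply by 3: n ≡ 12 (mod 9).
Smallest nonnegative: n = 12 mod 9 = 3.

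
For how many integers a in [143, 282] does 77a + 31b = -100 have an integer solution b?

gcd(77, 31):
  77 = 2·31 + 15
  31 = 2·15 + 1
  15 = 15·1
so gcd(77, 31) = 1.
Back-substitute for Bézout coefficients:
  1 = 31 - 2·15
  ... = 77·(-2) + 31·(5)
Scale by -100: particular solution (200, -500); reduce a mod 31: (14, -38).
General solution: a = 14 + 31t, b = -38 - 77t for integer t.
143 ≤ 14 + 31t ≤ 282 gives t ∈ [5, 8], which is 4 values.

4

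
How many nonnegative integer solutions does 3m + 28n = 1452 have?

18

gcd(28, 3) = 1  (28 = 9×3 + 1, 3 = 3×1).
Back-substituting, 3×(-9) + 28×(1) = 1.
Scale by 1452: one solution is (-13068, 1452). Reduce m mod 28: (8, 51).
General: m = 8 + 28t, n = 51 - 3t.
m ≥ 0 ⇒ t ≥ 0; n ≥ 0 ⇒ t ≤ 17. So t ∈ [0, 17]: 18 solutions.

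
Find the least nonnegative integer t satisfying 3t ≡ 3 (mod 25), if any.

gcd(25, 3) = 1  (25 = 8×3 + 1, 3 = 3×1).
1 divides 3, so solutions exist.
Back-substituting, 3×(-8) + 25×(1) = 1.
So 3×(-8) ≡ 1 (mod 25); multiply by 3: t ≡ -24 (mod 25).
Smallest nonnegative: t = -24 mod 25 = 1.

1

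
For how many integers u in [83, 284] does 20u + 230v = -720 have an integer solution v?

8

gcd(230, 20) = 10  (230 = 11*20 + 10, 20 = 2*10).
Back-substituting, 20*(-11) + 230*(1) = 10.
Scale by -72: particular solution (792, -72); reduce u mod 23: (10, -4).
General solution: u = 10 + 23t, v = -4 - 2t for integer t.
83 ≤ 10 + 23t ≤ 284 gives t ∈ [4, 11], which is 8 values.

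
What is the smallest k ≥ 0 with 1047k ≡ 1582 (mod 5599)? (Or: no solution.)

gcd(5599, 1047) = 1  (5599 = 5×1047 + 364, 1047 = 2×364 + 319, 364 = 1×319 + 45, 319 = 7×45 + 4, 45 = 11×4 + 1, 4 = 4×1).
1 divides 1582, so solutions exist.
Back-substituting, 1047×(-1369) + 5599×(256) = 1.
So 1047×(-1369) ≡ 1 (mod 5599); multiply by 1582: k ≡ -2165758 (mod 5599).
Smallest nonnegative: k = -2165758 mod 5599 = 1055.

1055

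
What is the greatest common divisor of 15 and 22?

gcd(22, 15):
  22 = 1·15 + 7
  15 = 2·7 + 1
  7 = 7·1
so gcd(22, 15) = 1.

1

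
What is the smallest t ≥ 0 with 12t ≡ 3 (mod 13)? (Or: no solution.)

10

gcd(13, 12):
  13 = 1*12 + 1
  12 = 12*1
so gcd(13, 12) = 1.
1 divides 3, so solutions exist.
Back-substitute for Bézout coefficients:
  1 = 13 - 1*12
  ... = 12*(-1) + 13*(1)
So 12*(-1) ≡ 1 (mod 13); multiply by 3: t ≡ -3 (mod 13).
Smallest nonnegative: t = -3 mod 13 = 10.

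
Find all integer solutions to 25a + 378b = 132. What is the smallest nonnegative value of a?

96

gcd(378, 25):
  378 = 15*25 + 3
  25 = 8*3 + 1
  3 = 3*1
so gcd(378, 25) = 1.
1 divides 132, so solutions exist.
Back-substitute for Bézout coefficients:
  1 = 25 - 8*3
  ... = 25*(121) + 378*(-8)
Scale by 132/1 = 132: (a₀, b₀) = (15972, -1056).
General solution: a = 15972 + 378t, b = -1056 - 25t for integer t.
a ≥ 0: smallest is 15972 mod 378 = 96 (at t = -42), with b = -6.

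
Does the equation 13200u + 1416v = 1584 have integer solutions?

gcd(13200, 1416) = 24.
24 divides 1584, so integer solutions exist.

yes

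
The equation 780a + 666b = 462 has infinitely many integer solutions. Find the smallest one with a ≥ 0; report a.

80

gcd(780, 666) = 6.
6 divides 462, so solutions exist.
By Bézout, 780*(-35) + 666*(41) = 6.
Scale by 462/6 = 77: (a₀, b₀) = (-2695, 3157).
General solution: a = -2695 + 111t, b = 3157 - 130t for integer t.
a ≥ 0: smallest is -2695 mod 111 = 80 (at t = 25), with b = -93.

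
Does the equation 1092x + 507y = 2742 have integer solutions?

gcd(1092, 507) = 39  (1092 = 2×507 + 78, 507 = 6×78 + 39, 78 = 2×39).
39 does not divide 2742 (remainder 12), so no integer solutions.

no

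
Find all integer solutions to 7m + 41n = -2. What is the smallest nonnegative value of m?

29

gcd(41, 7):
  41 = 5×7 + 6
  7 = 1×6 + 1
  6 = 6×1
so gcd(41, 7) = 1.
1 divides -2, so solutions exist.
Back-substitute for Bézout coefficients:
  1 = 7 - 1×6
  ... = 7×(6) + 41×(-1)
Scale by -2/1 = -2: (m₀, n₀) = (-12, 2).
General solution: m = -12 + 41t, n = 2 - 7t for integer t.
m ≥ 0: smallest is -12 mod 41 = 29 (at t = 1), with n = -5.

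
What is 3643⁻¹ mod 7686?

5899

gcd(7686, 3643):
  7686 = 2×3643 + 400
  3643 = 9×400 + 43
  400 = 9×43 + 13
  43 = 3×13 + 4
  13 = 3×4 + 1
  4 = 4×1
so gcd(7686, 3643) = 1.
Back-substitute for Bézout coefficients:
  1 = 13 - 3×4
  ... = 3643×(-1787) + 7686×(847)
So 3643×-1787 ≡ 1 (mod 7686), and -1787 mod 7686 = 5899.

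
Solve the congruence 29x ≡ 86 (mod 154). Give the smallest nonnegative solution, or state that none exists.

72

gcd(154, 29):
  154 = 5×29 + 9
  29 = 3×9 + 2
  9 = 4×2 + 1
  2 = 2×1
so gcd(154, 29) = 1.
1 divides 86, so solutions exist.
Back-substitute for Bézout coefficients:
  1 = 9 - 4×2
  ... = 29×(-69) + 154×(13)
So 29×(-69) ≡ 1 (mod 154); multiply by 86: x ≡ -5934 (mod 154).
Smallest nonnegative: x = -5934 mod 154 = 72.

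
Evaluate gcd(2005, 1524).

gcd(2005, 1524) = 1  (2005 = 1×1524 + 481, 1524 = 3×481 + 81, 481 = 5×81 + 76, 81 = 1×76 + 5, 76 = 15×5 + 1, 5 = 5×1).

1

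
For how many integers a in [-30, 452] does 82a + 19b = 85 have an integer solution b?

26

gcd(82, 19):
  82 = 4*19 + 6
  19 = 3*6 + 1
  6 = 6*1
so gcd(82, 19) = 1.
Back-substitute for Bézout coefficients:
  1 = 19 - 3*6
  ... = 82*(-3) + 19*(13)
Scale by 85: particular solution (-255, 1105); reduce a mod 19: (11, -43).
General solution: a = 11 + 19t, b = -43 - 82t for integer t.
-30 ≤ 11 + 19t ≤ 452 gives t ∈ [-2, 23], which is 26 values.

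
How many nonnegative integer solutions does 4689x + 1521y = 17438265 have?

23

gcd(4689, 1521) = 9  (4689 = 3*1521 + 126, 1521 = 12*126 + 9, 126 = 14*9).
Back-substituting, 4689*(-12) + 1521*(37) = 9.
Scale by 1937585: one solution is (-23251020, 71690645). Reduce x mod 169: (0, 11465).
General: x = 0 + 169t, y = 11465 - 521t.
x ≥ 0 ⇒ t ≥ 0; y ≥ 0 ⇒ t ≤ 22. So t ∈ [0, 22]: 23 solutions.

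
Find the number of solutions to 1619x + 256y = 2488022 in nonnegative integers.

6

gcd(1619, 256) = 1.
By Bézout, 1619×(-37) + 256×(234) = 1.
One solution: (18, 9605).
General: x = 18 + 256t, y = 9605 - 1619t.
x ≥ 0 ⇒ t ≥ 0; y ≥ 0 ⇒ t ≤ 5. So t ∈ [0, 5]: 6 solutions.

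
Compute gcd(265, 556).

1

gcd(556, 265) = 1  (556 = 2×265 + 26, 265 = 10×26 + 5, 26 = 5×5 + 1, 5 = 5×1).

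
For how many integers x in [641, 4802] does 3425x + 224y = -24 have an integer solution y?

19

gcd(3425, 224):
  3425 = 15*224 + 65
  224 = 3*65 + 29
  65 = 2*29 + 7
  29 = 4*7 + 1
  7 = 7*1
so gcd(3425, 224) = 1.
Back-substitute for Bézout coefficients:
  1 = 29 - 4*7
  ... = 3425*(-31) + 224*(474)
Scale by -24: particular solution (744, -11376); reduce x mod 224: (72, -1101).
General solution: x = 72 + 224t, y = -1101 - 3425t for integer t.
641 ≤ 72 + 224t ≤ 4802 gives t ∈ [3, 21], which is 19 values.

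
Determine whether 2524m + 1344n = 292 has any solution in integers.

yes

gcd(2524, 1344) = 4.
4 divides 292, so integer solutions exist.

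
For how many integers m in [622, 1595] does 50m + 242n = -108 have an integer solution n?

gcd(242, 50) = 2  (242 = 4*50 + 42, 50 = 1*42 + 8, 42 = 5*8 + 2, 8 = 4*2).
Back-substituting, 50*(-29) + 242*(6) = 2.
Scale by -54: particular solution (1566, -324); reduce m mod 121: (114, -24).
General solution: m = 114 + 121t, n = -24 - 25t for integer t.
622 ≤ 114 + 121t ≤ 1595 gives t ∈ [5, 12], which is 8 values.

8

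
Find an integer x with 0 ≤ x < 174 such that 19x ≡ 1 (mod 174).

gcd(174, 19) = 1  (174 = 9·19 + 3, 19 = 6·3 + 1, 3 = 3·1).
Back-substituting, 19·(55) + 174·(-6) = 1.
So 19·55 ≡ 1 (mod 174), and 55 mod 174 = 55.

55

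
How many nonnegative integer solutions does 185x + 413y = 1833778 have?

24

gcd(413, 185):
  413 = 2*185 + 43
  185 = 4*43 + 13
  43 = 3*13 + 4
  13 = 3*4 + 1
  4 = 4*1
so gcd(413, 185) = 1.
Back-substitute for Bézout coefficients:
  1 = 13 - 3*4
  ... = 185*(96) + 413*(-43)
Scale by 1833778: one solution is (176042688, -78852454). Reduce x mod 413: (199, 4351).
General: x = 199 + 413t, y = 4351 - 185t.
x ≥ 0 ⇒ t ≥ 0; y ≥ 0 ⇒ t ≤ 23. So t ∈ [0, 23]: 24 solutions.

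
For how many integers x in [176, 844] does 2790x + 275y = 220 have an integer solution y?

gcd(2790, 275):
  2790 = 10*275 + 40
  275 = 6*40 + 35
  40 = 1*35 + 5
  35 = 7*5
so gcd(2790, 275) = 5.
Back-substitute for Bézout coefficients:
  5 = 40 - 1*35
  ... = 2790*(7) + 275*(-71)
Scale by 44: particular solution (308, -3124); reduce x mod 55: (33, -334).
General solution: x = 33 + 55t, y = -334 - 558t for integer t.
176 ≤ 33 + 55t ≤ 844 gives t ∈ [3, 14], which is 12 values.

12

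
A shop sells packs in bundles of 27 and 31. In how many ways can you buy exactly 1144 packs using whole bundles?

1

Need nonnegative integers with 27j + 31k = 1144.
gcd(27, 31) = 1, and 27·(-8) + 31·(7) = 1.
So (j₀, k₀) = (-9152, 8008); general j = -9152 + 31t, k = 8008 - 27t.
j ≥ 0 ⇒ t ≥ 296; k ≥ 0 ⇒ t ≤ 296. That's 1 value of t.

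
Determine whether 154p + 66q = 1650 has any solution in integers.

gcd(154, 66):
  154 = 2*66 + 22
  66 = 3*22
so gcd(154, 66) = 22.
22 divides 1650, so integer solutions exist.

yes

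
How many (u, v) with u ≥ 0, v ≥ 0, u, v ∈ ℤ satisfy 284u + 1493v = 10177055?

24

gcd(1493, 284) = 1.
By Bézout, 284×(184) + 1493×(-35) = 1.
One solution: (786, 6667).
General: u = 786 + 1493t, v = 6667 - 284t.
u ≥ 0 ⇒ t ≥ 0; v ≥ 0 ⇒ t ≤ 23. So t ∈ [0, 23]: 24 solutions.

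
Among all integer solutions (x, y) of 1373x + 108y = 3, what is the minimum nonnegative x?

gcd(1373, 108) = 1.
1 divides 3, so solutions exist.
By Bézout, 1373×(-7) + 108×(89) = 1.
Scale by 3/1 = 3: (x₀, y₀) = (-21, 267).
General solution: x = -21 + 108t, y = 267 - 1373t for integer t.
x ≥ 0: smallest is -21 mod 108 = 87 (at t = 1), with y = -1106.

87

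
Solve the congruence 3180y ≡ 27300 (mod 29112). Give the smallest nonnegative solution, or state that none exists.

gcd(29112, 3180) = 12  (29112 = 9×3180 + 492, 3180 = 6×492 + 228, 492 = 2×228 + 36, 228 = 6×36 + 12, 36 = 3×12).
12 divides 27300, so solutions exist.
Back-substituting, 3180×(769) + 29112×(-84) = 12.
So 3180×(769) ≡ 12 (mod 29112); multiply by 2275: y ≡ 1749475 (mod 2426).
Smallest nonnegative: y = 1749475 mod 2426 = 329.

329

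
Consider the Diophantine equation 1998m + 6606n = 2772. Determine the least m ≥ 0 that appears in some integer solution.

8

gcd(6606, 1998) = 18.
18 divides 2772, so solutions exist.
By Bézout, 1998·(-162) + 6606·(49) = 18.
Scale by 2772/18 = 154: (m₀, n₀) = (-24948, 7546).
General solution: m = -24948 + 367t, n = 7546 - 111t for integer t.
m ≥ 0: smallest is -24948 mod 367 = 8 (at t = 68), with n = -2.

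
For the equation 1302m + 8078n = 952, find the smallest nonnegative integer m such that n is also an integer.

gcd(8078, 1302):
  8078 = 6×1302 + 266
  1302 = 4×266 + 238
  266 = 1×238 + 28
  238 = 8×28 + 14
  28 = 2×14
so gcd(8078, 1302) = 14.
14 divides 952, so solutions exist.
Back-substitute for Bézout coefficients:
  14 = 238 - 8×28
  ... = 1302×(273) + 8078×(-44)
Scale by 952/14 = 68: (m₀, n₀) = (18564, -2992).
General solution: m = 18564 + 577t, n = -2992 - 93t for integer t.
m ≥ 0: smallest is 18564 mod 577 = 100 (at t = -32), with n = -16.

100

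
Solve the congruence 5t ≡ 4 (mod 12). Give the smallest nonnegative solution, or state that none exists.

gcd(12, 5):
  12 = 2×5 + 2
  5 = 2×2 + 1
  2 = 2×1
so gcd(12, 5) = 1.
1 divides 4, so solutions exist.
Back-substitute for Bézout coefficients:
  1 = 5 - 2×2
  ... = 5×(5) + 12×(-2)
So 5×(5) ≡ 1 (mod 12); multiply by 4: t ≡ 20 (mod 12).
Smallest nonnegative: t = 20 mod 12 = 8.

8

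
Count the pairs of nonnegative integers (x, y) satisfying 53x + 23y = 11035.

9

gcd(53, 23) = 1  (53 = 2*23 + 7, 23 = 3*7 + 2, 7 = 3*2 + 1, 2 = 2*1).
Back-substituting, 53*(10) + 23*(-23) = 1.
Scale by 11035: one solution is (110350, -253805). Reduce x mod 23: (19, 436).
General: x = 19 + 23t, y = 436 - 53t.
x ≥ 0 ⇒ t ≥ 0; y ≥ 0 ⇒ t ≤ 8. So t ∈ [0, 8]: 9 solutions.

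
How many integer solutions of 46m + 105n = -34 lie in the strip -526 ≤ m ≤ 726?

gcd(105, 46):
  105 = 2*46 + 13
  46 = 3*13 + 7
  13 = 1*7 + 6
  7 = 1*6 + 1
  6 = 6*1
so gcd(105, 46) = 1.
Back-substitute for Bézout coefficients:
  1 = 7 - 1*6
  ... = 46*(16) + 105*(-7)
Scale by -34: particular solution (-544, 238); reduce m mod 105: (86, -38).
General solution: m = 86 + 105t, n = -38 - 46t for integer t.
-526 ≤ 86 + 105t ≤ 726 gives t ∈ [-5, 6], which is 12 values.

12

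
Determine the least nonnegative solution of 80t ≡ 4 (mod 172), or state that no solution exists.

28

gcd(172, 80) = 4.
4 divides 4, so solutions exist.
By Bézout, 80·(-15) + 172·(7) = 4.
So 80·(-15) ≡ 4 (mod 172); multiply by 1: t ≡ -15 (mod 43).
Smallest nonnegative: t = -15 mod 43 = 28.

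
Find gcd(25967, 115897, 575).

23

gcd(115897, 25967):
  115897 = 4*25967 + 12029
  25967 = 2*12029 + 1909
  12029 = 6*1909 + 575
  1909 = 3*575 + 184
  575 = 3*184 + 23
  184 = 8*23
so gcd(115897, 25967) = 23.
gcd(23, 575) = 23.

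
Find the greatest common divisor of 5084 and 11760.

4

gcd(11760, 5084):
  11760 = 2*5084 + 1592
  5084 = 3*1592 + 308
  1592 = 5*308 + 52
  308 = 5*52 + 48
  52 = 1*48 + 4
  48 = 12*4
so gcd(11760, 5084) = 4.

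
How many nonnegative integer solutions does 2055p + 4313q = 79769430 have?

9

gcd(4313, 2055) = 1.
By Bézout, 2055*(1381) + 4313*(-658) = 1.
One solution: (2141, 17475).
General: p = 2141 + 4313t, q = 17475 - 2055t.
p ≥ 0 ⇒ t ≥ 0; q ≥ 0 ⇒ t ≤ 8. So t ∈ [0, 8]: 9 solutions.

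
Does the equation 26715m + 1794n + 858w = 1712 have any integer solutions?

gcd(26715, 1794) = 39  (26715 = 14·1794 + 1599, 1794 = 1·1599 + 195, 1599 = 8·195 + 39, 195 = 5·39).
gcd(39, 858) = 39.
39 does not divide 1712 (remainder 35), so no integer solutions.

no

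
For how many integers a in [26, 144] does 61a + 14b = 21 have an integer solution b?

gcd(61, 14) = 1  (61 = 4*14 + 5, 14 = 2*5 + 4, 5 = 1*4 + 1, 4 = 4*1).
Back-substituting, 61*(3) + 14*(-13) = 1.
Scale by 21: particular solution (63, -273); reduce a mod 14: (7, -29).
General solution: a = 7 + 14t, b = -29 - 61t for integer t.
26 ≤ 7 + 14t ≤ 144 gives t ∈ [2, 9], which is 8 values.

8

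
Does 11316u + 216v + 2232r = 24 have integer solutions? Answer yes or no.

gcd(11316, 216) = 12  (11316 = 52·216 + 84, 216 = 2·84 + 48, 84 = 1·48 + 36, 48 = 1·36 + 12, 36 = 3·12).
gcd(12, 2232) = 12.
12 divides 24, so integer solutions exist.

yes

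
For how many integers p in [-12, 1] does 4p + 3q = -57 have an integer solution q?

gcd(4, 3) = 1.
By Bézout, 4*(1) + 3*(-1) = 1.
Particular solution: (0, -19).
General solution: p = 0 + 3t, q = -19 - 4t for integer t.
-12 ≤ 0 + 3t ≤ 1 gives t ∈ [-4, 0], which is 5 values.

5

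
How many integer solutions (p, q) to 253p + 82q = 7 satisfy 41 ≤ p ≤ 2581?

gcd(253, 82):
  253 = 3*82 + 7
  82 = 11*7 + 5
  7 = 1*5 + 2
  5 = 2*2 + 1
  2 = 2*1
so gcd(253, 82) = 1.
Back-substitute for Bézout coefficients:
  1 = 5 - 2*2
  ... = 253*(-35) + 82*(108)
Scale by 7: particular solution (-245, 756); reduce p mod 82: (1, -3).
General solution: p = 1 + 82t, q = -3 - 253t for integer t.
41 ≤ 1 + 82t ≤ 2581 gives t ∈ [1, 31], which is 31 values.

31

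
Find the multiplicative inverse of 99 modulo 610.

419

gcd(610, 99) = 1.
By Bézout, 99·(-191) + 610·(31) = 1.
So 99·-191 ≡ 1 (mod 610), and -191 mod 610 = 419.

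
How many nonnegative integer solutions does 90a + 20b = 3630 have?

20

gcd(90, 20):
  90 = 4·20 + 10
  20 = 2·10
so gcd(90, 20) = 10.
Back-substitute for Bézout coefficients:
  10 = 90 - 4·20
  ... = 90·(1) + 20·(-4)
Scale by 363: one solution is (363, -1452). Reduce a mod 2: (1, 177).
General: a = 1 + 2t, b = 177 - 9t.
a ≥ 0 ⇒ t ≥ 0; b ≥ 0 ⇒ t ≤ 19. So t ∈ [0, 19]: 20 solutions.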